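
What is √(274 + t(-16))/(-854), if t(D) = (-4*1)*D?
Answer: -13*√2/854 ≈ -0.021528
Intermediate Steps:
t(D) = -4*D
√(274 + t(-16))/(-854) = √(274 - 4*(-16))/(-854) = √(274 + 64)*(-1/854) = √338*(-1/854) = (13*√2)*(-1/854) = -13*√2/854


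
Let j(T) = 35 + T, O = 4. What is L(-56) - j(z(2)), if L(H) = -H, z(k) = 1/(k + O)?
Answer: 125/6 ≈ 20.833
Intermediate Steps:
z(k) = 1/(4 + k) (z(k) = 1/(k + 4) = 1/(4 + k))
L(-56) - j(z(2)) = -1*(-56) - (35 + 1/(4 + 2)) = 56 - (35 + 1/6) = 56 - (35 + ⅙) = 56 - 1*211/6 = 56 - 211/6 = 125/6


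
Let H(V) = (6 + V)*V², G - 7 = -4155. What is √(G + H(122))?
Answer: 14*√9699 ≈ 1378.8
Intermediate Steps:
G = -4148 (G = 7 - 4155 = -4148)
H(V) = V²*(6 + V)
√(G + H(122)) = √(-4148 + 122²*(6 + 122)) = √(-4148 + 14884*128) = √(-4148 + 1905152) = √1901004 = 14*√9699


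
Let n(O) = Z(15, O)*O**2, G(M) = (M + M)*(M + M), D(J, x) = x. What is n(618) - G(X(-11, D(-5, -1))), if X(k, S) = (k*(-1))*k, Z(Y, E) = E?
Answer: 235970468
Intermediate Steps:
X(k, S) = -k**2 (X(k, S) = (-k)*k = -k**2)
G(M) = 4*M**2 (G(M) = (2*M)*(2*M) = 4*M**2)
n(O) = O**3 (n(O) = O*O**2 = O**3)
n(618) - G(X(-11, D(-5, -1))) = 618**3 - 4*(-1*(-11)**2)**2 = 236029032 - 4*(-1*121)**2 = 236029032 - 4*(-121)**2 = 236029032 - 4*14641 = 236029032 - 1*58564 = 236029032 - 58564 = 235970468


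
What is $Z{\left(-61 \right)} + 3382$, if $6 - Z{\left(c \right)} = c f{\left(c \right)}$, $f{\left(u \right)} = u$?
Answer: $-333$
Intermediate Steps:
$Z{\left(c \right)} = 6 - c^{2}$ ($Z{\left(c \right)} = 6 - c c = 6 - c^{2}$)
$Z{\left(-61 \right)} + 3382 = \left(6 - \left(-61\right)^{2}\right) + 3382 = \left(6 - 3721\right) + 3382 = -3715 + 3382 = -333$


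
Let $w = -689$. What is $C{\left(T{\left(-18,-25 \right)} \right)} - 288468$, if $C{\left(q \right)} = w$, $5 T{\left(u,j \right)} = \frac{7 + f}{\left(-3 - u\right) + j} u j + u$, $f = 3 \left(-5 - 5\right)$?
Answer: $-289157$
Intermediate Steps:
$f = -30$ ($f = 3 \left(-10\right) = -30$)
$T{\left(u,j \right)} = \frac{u}{5} - \frac{23 j u}{5 \left(-3 + j - u\right)}$ ($T{\left(u,j \right)} = \frac{\frac{7 - 30}{\left(-3 - u\right) + j} u j + u}{5} = \frac{- \frac{23}{-3 + j - u} u j + u}{5} = \frac{- \frac{23 u}{-3 + j - u} j + u}{5} = \frac{- \frac{23 j u}{-3 + j - u} + u}{5} = \frac{u - \frac{23 j u}{-3 + j - u}}{5} = \frac{u}{5} - \frac{23 j u}{5 \left(-3 + j - u\right)}$)
$C{\left(q \right)} = -689$
$C{\left(T{\left(-18,-25 \right)} \right)} - 288468 = -689 - 288468 = -289157$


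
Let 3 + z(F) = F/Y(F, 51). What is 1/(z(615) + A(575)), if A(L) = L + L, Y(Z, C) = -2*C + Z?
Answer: 171/196342 ≈ 0.00087093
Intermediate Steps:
Y(Z, C) = Z - 2*C
A(L) = 2*L
z(F) = -3 + F/(-102 + F) (z(F) = -3 + F/(F - 2*51) = -3 + F/(F - 102) = -3 + F/(-102 + F))
1/(z(615) + A(575)) = 1/(2*(153 - 1*615)/(-102 + 615) + 2*575) = 1/(2*(153 - 615)/513 + 1150) = 1/(2*(1/513)*(-462) + 1150) = 1/(-308/171 + 1150) = 1/(196342/171) = 171/196342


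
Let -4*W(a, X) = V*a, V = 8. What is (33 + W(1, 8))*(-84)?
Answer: -2604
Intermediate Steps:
W(a, X) = -2*a
(33 + W(1, 8))*(-84) = (33 - 2*1)*(-84) = (33 - 2)*(-84) = 31*(-84) = -2604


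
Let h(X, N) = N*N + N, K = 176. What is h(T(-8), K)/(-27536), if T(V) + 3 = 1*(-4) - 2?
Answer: -1947/1721 ≈ -1.1313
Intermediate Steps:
T(V) = -9 (T(V) = -3 + (1*(-4) - 2) = -3 + (-4 - 2) = -3 - 6 = -9)
h(X, N) = N + N**2 (h(X, N) = N**2 + N = N + N**2)
h(T(-8), K)/(-27536) = (176*(1 + 176))/(-27536) = (176*177)*(-1/27536) = 31152*(-1/27536) = -1947/1721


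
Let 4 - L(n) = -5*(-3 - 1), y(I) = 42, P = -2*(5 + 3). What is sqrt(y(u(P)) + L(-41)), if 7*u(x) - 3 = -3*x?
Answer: sqrt(26) ≈ 5.0990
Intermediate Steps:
P = -16 (P = -2*8 = -16)
u(x) = 3/7 - 3*x/7 (u(x) = 3/7 + (-3*x)/7 = 3/7 - 3*x/7)
L(n) = -16 (L(n) = 4 - (-5)*(-3 - 1) = 4 - (-5)*(-4) = 4 - 1*20 = 4 - 20 = -16)
sqrt(y(u(P)) + L(-41)) = sqrt(42 - 16) = sqrt(26)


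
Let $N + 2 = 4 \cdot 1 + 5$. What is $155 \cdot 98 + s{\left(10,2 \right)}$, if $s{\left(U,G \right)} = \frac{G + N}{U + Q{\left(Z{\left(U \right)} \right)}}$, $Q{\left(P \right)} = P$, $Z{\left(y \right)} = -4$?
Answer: $\frac{30383}{2} \approx 15192.0$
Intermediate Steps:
$N = 7$ ($N = -2 + \left(4 \cdot 1 + 5\right) = -2 + \left(4 + 5\right) = -2 + 9 = 7$)
$s{\left(U,G \right)} = \frac{7 + G}{-4 + U}$ ($s{\left(U,G \right)} = \frac{G + 7}{U - 4} = \frac{7 + G}{-4 + U}$)
$155 \cdot 98 + s{\left(10,2 \right)} = 155 \cdot 98 + \frac{7 + 2}{-4 + 10} = 15190 + \frac{1}{6} \cdot 9 = 15190 + \frac{3}{2} = \frac{30383}{2}$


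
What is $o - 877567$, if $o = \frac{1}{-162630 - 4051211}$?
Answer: $- \frac{3697927804848}{4213841} \approx -8.7757 \cdot 10^{5}$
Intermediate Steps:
$o = - \frac{1}{4213841}$ ($o = \frac{1}{-4213841} = - \frac{1}{4213841} \approx -2.3731 \cdot 10^{-7}$)
$o - 877567 = - \frac{1}{4213841} - 877567 = - \frac{3697927804848}{4213841}$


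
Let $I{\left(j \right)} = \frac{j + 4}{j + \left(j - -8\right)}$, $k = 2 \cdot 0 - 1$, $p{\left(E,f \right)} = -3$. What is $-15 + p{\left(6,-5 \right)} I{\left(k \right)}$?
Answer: $- \frac{33}{2} \approx -16.5$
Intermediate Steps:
$k = -1$ ($k = 0 - 1 = -1$)
$I{\left(j \right)} = \frac{4 + j}{8 + 2 j}$ ($I{\left(j \right)} = \frac{4 + j}{j + \left(j + 8\right)} = \frac{4 + j}{j + \left(8 + j\right)} = \frac{4 + j}{8 + 2 j}$)
$-15 + p{\left(6,-5 \right)} I{\left(k \right)} = -15 - \frac{3}{2} = - \frac{33}{2}$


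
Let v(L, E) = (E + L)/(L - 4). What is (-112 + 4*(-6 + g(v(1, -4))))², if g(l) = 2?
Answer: 16384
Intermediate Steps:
v(L, E) = (E + L)/(-4 + L)
(-112 + 4*(-6 + g(v(1, -4))))² = (-112 + 4*(-6 + 2))² = (-112 + 4*(-4))² = (-112 - 16)² = (-128)² = 16384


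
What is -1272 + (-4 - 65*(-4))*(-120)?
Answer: -31992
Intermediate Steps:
-1272 + (-4 - 65*(-4))*(-120) = -1272 + (-4 - 13*(-20))*(-120) = -1272 + (-4 + 260)*(-120) = -1272 + 256*(-120) = -1272 - 30720 = -31992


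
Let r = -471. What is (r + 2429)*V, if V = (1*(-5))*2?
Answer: -19580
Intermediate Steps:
V = -10 (V = -5*2 = -10)
(r + 2429)*V = (-471 + 2429)*(-10) = 1958*(-10) = -19580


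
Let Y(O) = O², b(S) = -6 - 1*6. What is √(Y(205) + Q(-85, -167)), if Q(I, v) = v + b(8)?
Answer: 7*√854 ≈ 204.56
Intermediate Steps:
b(S) = -12 (b(S) = -6 - 6 = -12)
Q(I, v) = -12 + v (Q(I, v) = v - 12 = -12 + v)
√(Y(205) + Q(-85, -167)) = √(205² + (-12 - 167)) = √(42025 - 179) = √41846 = 7*√854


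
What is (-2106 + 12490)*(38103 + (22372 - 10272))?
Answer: 521307952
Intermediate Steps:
(-2106 + 12490)*(38103 + (22372 - 10272)) = 10384*(38103 + 12100) = 10384*50203 = 521307952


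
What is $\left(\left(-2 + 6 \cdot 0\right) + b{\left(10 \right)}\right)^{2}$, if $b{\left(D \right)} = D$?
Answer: $64$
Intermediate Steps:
$\left(\left(-2 + 6 \cdot 0\right) + b{\left(10 \right)}\right)^{2} = \left(\left(-2 + 6 \cdot 0\right) + 10\right)^{2} = \left(\left(-2 + 0\right) + 10\right)^{2} = \left(-2 + 10\right)^{2} = 8^{2} = 64$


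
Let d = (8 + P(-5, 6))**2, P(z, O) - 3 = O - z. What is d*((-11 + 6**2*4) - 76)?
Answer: 27588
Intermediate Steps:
P(z, O) = 3 + O - z (P(z, O) = 3 + (O - z) = 3 + O - z)
d = 484 (d = (8 + (3 + 6 - 1*(-5)))**2 = (8 + (3 + 6 + 5))**2 = (8 + 14)**2 = 22**2 = 484)
d*((-11 + 6**2*4) - 76) = 484*((-11 + 6**2*4) - 76) = 484*((-11 + 36*4) - 76) = 484*((-11 + 144) - 76) = 484*(133 - 76) = 484*57 = 27588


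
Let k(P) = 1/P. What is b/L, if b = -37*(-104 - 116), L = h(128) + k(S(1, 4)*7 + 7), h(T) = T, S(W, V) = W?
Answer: 10360/163 ≈ 63.558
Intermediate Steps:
L = 1793/14 (L = 128 + 1/(1*7 + 7) = 128 + 1/(7 + 7) = 128 + 1/14 = 1793/14 ≈ 128.07)
b = 8140 (b = -37*(-220) = 8140)
b/L = 8140/(1793/14) = 8140*(14/1793) = 10360/163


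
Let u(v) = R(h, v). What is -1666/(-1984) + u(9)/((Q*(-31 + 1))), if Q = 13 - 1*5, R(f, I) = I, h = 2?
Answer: 3979/4960 ≈ 0.80222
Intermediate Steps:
u(v) = v
Q = 8 (Q = 13 - 5 = 8)
-1666/(-1984) + u(9)/((Q*(-31 + 1))) = -1666/(-1984) + 9/((8*(-31 + 1))) = -1666*(-1/1984) + 9/((8*(-30))) = 833/992 + 9/(-240) = 833/992 + 9*(-1/240) = 833/992 - 3/80 = 3979/4960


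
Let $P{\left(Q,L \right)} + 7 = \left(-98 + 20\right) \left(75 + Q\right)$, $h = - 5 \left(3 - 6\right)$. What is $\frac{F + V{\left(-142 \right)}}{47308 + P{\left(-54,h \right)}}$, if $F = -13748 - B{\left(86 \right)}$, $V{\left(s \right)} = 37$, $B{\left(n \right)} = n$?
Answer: $- \frac{4599}{15221} \approx -0.30215$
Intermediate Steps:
$h = 15$ ($h = \left(-5\right) \left(-3\right) = 15$)
$P{\left(Q,L \right)} = -5857 - 78 Q$ ($P{\left(Q,L \right)} = -7 + \left(-98 + 20\right) \left(75 + Q\right) = -7 - 78 \left(75 + Q\right) = -7 - \left(5850 + 78 Q\right) = -5857 - 78 Q$)
$F = -13834$ ($F = -13748 - 86 = -13834$)
$\frac{F + V{\left(-142 \right)}}{47308 + P{\left(-54,h \right)}} = \frac{-13834 + 37}{47308 - 1645} = - \frac{13797}{47308 + \left(-5857 + 4212\right)} = - \frac{13797}{47308 - 1645} = - \frac{13797}{45663} = \left(-13797\right) \frac{1}{45663} = - \frac{4599}{15221}$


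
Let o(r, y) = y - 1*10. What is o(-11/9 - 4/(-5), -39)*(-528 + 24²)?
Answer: -2352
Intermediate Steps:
o(r, y) = -10 + y (o(r, y) = y - 10 = -10 + y)
o(-11/9 - 4/(-5), -39)*(-528 + 24²) = (-10 - 39)*(-528 + 24²) = -49*(-528 + 576) = -49*48 = -2352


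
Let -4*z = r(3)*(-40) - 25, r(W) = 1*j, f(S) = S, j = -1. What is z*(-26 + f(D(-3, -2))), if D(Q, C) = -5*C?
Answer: 60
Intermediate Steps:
r(W) = -1 (r(W) = 1*(-1) = -1)
z = -15/4 (z = -(-1*(-40) - 25)/4 = -(40 - 25)/4 = -¼*15 = -15/4 ≈ -3.7500)
z*(-26 + f(D(-3, -2))) = -15*(-26 - 5*(-2))/4 = -15*(-26 + 10)/4 = -15/4*(-16) = 60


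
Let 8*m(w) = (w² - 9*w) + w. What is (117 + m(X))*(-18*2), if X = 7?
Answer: -8361/2 ≈ -4180.5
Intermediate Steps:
m(w) = -w + w²/8 (m(w) = ((w² - 9*w) + w)/8 = (w² - 8*w)/8 = -w + w²/8)
(117 + m(X))*(-18*2) = (117 + (⅛)*7*(-8 + 7))*(-18*2) = (117 + (⅛)*7*(-1))*(-36) = (117 - 7/8)*(-36) = (929/8)*(-36) = -8361/2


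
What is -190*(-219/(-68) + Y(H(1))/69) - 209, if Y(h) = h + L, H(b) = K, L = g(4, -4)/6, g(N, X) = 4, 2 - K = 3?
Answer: -5771117/7038 ≈ -819.99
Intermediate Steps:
K = -1 (K = 2 - 1*3 = 2 - 3 = -1)
L = ⅔ (L = 4/6 = 4*(⅙) = ⅔ ≈ 0.66667)
H(b) = -1
Y(h) = ⅔ + h (Y(h) = h + ⅔ = ⅔ + h)
-190*(-219/(-68) + Y(H(1))/69) - 209 = -190*(-219/(-68) + (⅔ - 1)/69) - 209 = -190*(-219*(-1/68) - ⅓*1/69) - 209 = -190*(219/68 - 1/207) - 209 = -190*45265/14076 - 209 = -4300175/7038 - 209 = -5771117/7038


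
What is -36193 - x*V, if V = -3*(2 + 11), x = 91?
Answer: -32644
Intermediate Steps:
V = -39 (V = -3*13 = -39)
-36193 - x*V = -36193 - 91*(-39) = -36193 - 1*(-3549) = -36193 + 3549 = -32644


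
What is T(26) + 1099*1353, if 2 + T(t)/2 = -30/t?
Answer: 19330229/13 ≈ 1.4869e+6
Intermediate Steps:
T(t) = -4 - 60/t (T(t) = -4 + 2*(-30/t) = -4 - 60/t)
T(26) + 1099*1353 = (-4 - 60/26) + 1099*1353 = (-4 - 60*1/26) + 1486947 = (-4 - 30/13) + 1486947 = -82/13 + 1486947 = 19330229/13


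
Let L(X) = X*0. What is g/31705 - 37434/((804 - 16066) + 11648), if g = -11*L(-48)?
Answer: 18717/1807 ≈ 10.358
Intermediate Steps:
L(X) = 0
g = 0 (g = -11*0 = 0)
g/31705 - 37434/((804 - 16066) + 11648) = 0/31705 - 37434/((804 - 16066) + 11648) = 0*(1/31705) - 37434/(-15262 + 11648) = 0 - 37434/(-3614) = 0 - 37434*(-1/3614) = 0 + 18717/1807 = 18717/1807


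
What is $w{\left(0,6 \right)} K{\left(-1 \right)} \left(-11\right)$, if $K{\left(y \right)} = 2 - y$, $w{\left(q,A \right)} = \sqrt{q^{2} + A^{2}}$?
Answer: $-198$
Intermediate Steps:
$w{\left(q,A \right)} = \sqrt{A^{2} + q^{2}}$
$w{\left(0,6 \right)} K{\left(-1 \right)} \left(-11\right) = \sqrt{6^{2} + 0^{2}} \left(2 - -1\right) \left(-11\right) = \sqrt{36 + 0} \left(2 + 1\right) \left(-11\right) = \sqrt{36} \cdot 3 \left(-11\right) = 6 \cdot 3 \left(-11\right) = 18 \left(-11\right) = -198$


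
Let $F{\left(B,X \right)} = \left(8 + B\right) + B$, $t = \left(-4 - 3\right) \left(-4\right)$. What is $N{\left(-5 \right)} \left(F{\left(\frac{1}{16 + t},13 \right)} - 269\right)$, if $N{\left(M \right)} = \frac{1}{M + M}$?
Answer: $\frac{5741}{220} \approx 26.095$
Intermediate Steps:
$t = 28$ ($t = \left(-7\right) \left(-4\right) = 28$)
$N{\left(M \right)} = \frac{1}{2 M}$
$F{\left(B,X \right)} = 8 + 2 B$
$N{\left(-5 \right)} \left(F{\left(\frac{1}{16 + t},13 \right)} - 269\right) = \frac{1}{2 \left(-5\right)} \left(\left(8 + \frac{2}{16 + 28}\right) - 269\right) = \frac{1}{2} \left(- \frac{1}{5}\right) \left(\left(8 + \frac{2}{44}\right) - 269\right) = - \frac{\left(8 + 2 \cdot \frac{1}{44}\right) - 269}{10} = - \frac{\left(8 + \frac{1}{22}\right) - 269}{10} = - \frac{\frac{177}{22} - 269}{10} = \left(- \frac{1}{10}\right) \left(- \frac{5741}{22}\right) = \frac{5741}{220}$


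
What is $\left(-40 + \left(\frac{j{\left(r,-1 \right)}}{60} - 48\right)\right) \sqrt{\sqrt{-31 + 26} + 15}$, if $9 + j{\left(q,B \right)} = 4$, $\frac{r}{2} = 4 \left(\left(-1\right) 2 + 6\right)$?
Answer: $- \frac{1057 \sqrt{15 + i \sqrt{5}}}{12} \approx -342.09 - 25.358 i$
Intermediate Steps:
$r = 32$ ($r = 2 \cdot 4 \left(\left(-1\right) 2 + 6\right) = 2 \cdot 4 \left(-2 + 6\right) = 2 \cdot 4 \cdot 4 = 2 \cdot 16 = 32$)
$j{\left(q,B \right)} = -5$ ($j{\left(q,B \right)} = -9 + 4 = -5$)
$\left(-40 + \left(\frac{j{\left(r,-1 \right)}}{60} - 48\right)\right) \sqrt{\sqrt{-31 + 26} + 15} = \left(-40 - \left(48 + \frac{5}{60}\right)\right) \sqrt{\sqrt{-31 + 26} + 15} = \left(-40 - \frac{577}{12}\right) \sqrt{\sqrt{-5} + 15} = \left(-40 - \frac{577}{12}\right) \sqrt{i \sqrt{5} + 15} = \left(-40 - \frac{577}{12}\right) \sqrt{15 + i \sqrt{5}} = - \frac{1057 \sqrt{15 + i \sqrt{5}}}{12}$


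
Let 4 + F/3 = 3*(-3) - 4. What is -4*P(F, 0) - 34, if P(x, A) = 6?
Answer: -58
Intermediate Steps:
F = -51 (F = -12 + 3*(3*(-3) - 4) = -12 + 3*(-9 - 4) = -12 + 3*(-13) = -12 - 39 = -51)
-4*P(F, 0) - 34 = -4*6 - 34 = -24 - 34 = -58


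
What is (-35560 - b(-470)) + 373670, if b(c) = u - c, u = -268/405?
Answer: 136744468/405 ≈ 3.3764e+5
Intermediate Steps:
u = -268/405 (u = -268*1/405 = -268/405 ≈ -0.66173)
b(c) = -268/405 - c
(-35560 - b(-470)) + 373670 = (-35560 - (-268/405 - 1*(-470))) + 373670 = (-35560 - (-268/405 + 470)) + 373670 = (-35560 - 1*190082/405) + 373670 = (-35560 - 190082/405) + 373670 = -14591882/405 + 373670 = 136744468/405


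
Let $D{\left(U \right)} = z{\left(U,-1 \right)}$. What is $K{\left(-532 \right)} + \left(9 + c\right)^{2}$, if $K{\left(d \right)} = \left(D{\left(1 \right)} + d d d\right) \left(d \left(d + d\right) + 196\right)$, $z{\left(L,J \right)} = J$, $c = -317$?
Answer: $-85258661938772$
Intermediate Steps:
$D{\left(U \right)} = -1$
$K{\left(d \right)} = \left(-1 + d^{3}\right) \left(196 + 2 d^{2}\right)$ ($K{\left(d \right)} = \left(-1 + d d d\right) \left(d \left(d + d\right) + 196\right) = \left(-1 + d^{2} d\right) \left(d 2 d + 196\right) = \left(-1 + d^{3}\right) \left(2 d^{2} + 196\right) = \left(-1 + d^{3}\right) \left(196 + 2 d^{2}\right)$)
$K{\left(-532 \right)} + \left(9 + c\right)^{2} = \left(-196 - 2 \left(-532\right)^{2} + 2 \left(-532\right)^{5} + 196 \left(-532\right)^{3}\right) + \left(9 - 317\right)^{2} = \left(-196 - 566048 + 2 \left(-42614574994432\right) + 196 \left(-150568768\right)\right) + \left(-308\right)^{2} = \left(-196 - 566048 - 85229149988864 - 29511478528\right) + 94864 = -85258662033636 + 94864 = -85258661938772$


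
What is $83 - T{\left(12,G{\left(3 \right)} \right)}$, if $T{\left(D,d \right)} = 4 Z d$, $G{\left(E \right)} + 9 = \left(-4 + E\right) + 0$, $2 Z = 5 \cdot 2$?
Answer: $283$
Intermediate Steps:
$Z = 5$ ($Z = \frac{5 \cdot 2}{2} = \frac{1}{2} \cdot 10 = 5$)
$G{\left(E \right)} = -13 + E$ ($G{\left(E \right)} = -9 + \left(\left(-4 + E\right) + 0\right) = -9 + \left(-4 + E\right) = -13 + E$)
$T{\left(D,d \right)} = 20 d$ ($T{\left(D,d \right)} = 4 \cdot 5 d = 20 d$)
$83 - T{\left(12,G{\left(3 \right)} \right)} = 83 - 20 \left(-13 + 3\right) = 83 - 20 \left(-10\right) = 83 - -200 = 83 + 200 = 283$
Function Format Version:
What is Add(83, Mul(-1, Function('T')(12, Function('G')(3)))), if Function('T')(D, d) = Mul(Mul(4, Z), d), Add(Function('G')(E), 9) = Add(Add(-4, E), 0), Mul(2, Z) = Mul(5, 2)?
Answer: 283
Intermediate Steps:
Z = 5 (Z = Mul(Rational(1, 2), Mul(5, 2)) = Mul(Rational(1, 2), 10) = 5)
Function('G')(E) = Add(-13, E) (Function('G')(E) = Add(-9, Add(Add(-4, E), 0)) = Add(-9, Add(-4, E)) = Add(-13, E))
Function('T')(D, d) = Mul(20, d) (Function('T')(D, d) = Mul(Mul(4, 5), d) = Mul(20, d))
Add(83, Mul(-1, Function('T')(12, Function('G')(3)))) = Add(83, Mul(-1, Mul(20, Add(-13, 3)))) = Add(83, Mul(-1, Mul(20, -10))) = Add(83, Mul(-1, -200)) = Add(83, 200) = 283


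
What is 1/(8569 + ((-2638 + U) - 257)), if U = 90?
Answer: 1/5764 ≈ 0.00017349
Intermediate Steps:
1/(8569 + ((-2638 + U) - 257)) = 1/(8569 + ((-2638 + 90) - 257)) = 1/(8569 + (-2548 - 257)) = 1/(8569 - 2805) = 1/5764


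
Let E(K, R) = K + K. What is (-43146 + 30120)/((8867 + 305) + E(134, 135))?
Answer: -6513/4720 ≈ -1.3799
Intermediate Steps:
E(K, R) = 2*K
(-43146 + 30120)/((8867 + 305) + E(134, 135)) = (-43146 + 30120)/((8867 + 305) + 2*134) = -13026/(9172 + 268) = -13026/9440 = -13026*1/9440 = -6513/4720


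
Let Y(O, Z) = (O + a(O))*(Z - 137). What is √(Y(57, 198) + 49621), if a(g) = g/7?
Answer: √2626141/7 ≈ 231.51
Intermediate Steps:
a(g) = g/7 (a(g) = g*(⅐) = g/7)
Y(O, Z) = 8*O*(-137 + Z)/7 (Y(O, Z) = (O + O/7)*(Z - 137) = (8*O/7)*(-137 + Z) = 8*O*(-137 + Z)/7)
√(Y(57, 198) + 49621) = √((8/7)*57*(-137 + 198) + 49621) = √((8/7)*57*61 + 49621) = √(27816/7 + 49621) = √(375163/7) = √2626141/7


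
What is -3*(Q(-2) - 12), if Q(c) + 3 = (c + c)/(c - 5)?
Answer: 303/7 ≈ 43.286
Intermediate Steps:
Q(c) = -3 + 2*c/(-5 + c) (Q(c) = -3 + (c + c)/(c - 5) = -3 + (2*c)/(-5 + c) = -3 + 2*c/(-5 + c))
-3*(Q(-2) - 12) = -3*((15 - 1*(-2))/(-5 - 2) - 12) = -3*((15 + 2)/(-7) - 12) = -3*(-1/7*17 - 12) = -3*(-17/7 - 12) = -3*(-101/7) = 303/7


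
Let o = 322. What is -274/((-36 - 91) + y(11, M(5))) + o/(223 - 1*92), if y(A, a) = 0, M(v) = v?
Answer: 76788/16637 ≈ 4.6155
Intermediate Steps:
-274/((-36 - 91) + y(11, M(5))) + o/(223 - 1*92) = -274/((-36 - 91) + 0) + 322/(223 - 1*92) = -274/(-127 + 0) + 322/(223 - 92) = -274/(-127) + 322/131 = -274*(-1/127) + 322*(1/131) = 274/127 + 322/131 = 76788/16637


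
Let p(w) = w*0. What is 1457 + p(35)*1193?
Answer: 1457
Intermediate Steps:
p(w) = 0
1457 + p(35)*1193 = 1457 + 0*1193 = 1457 + 0 = 1457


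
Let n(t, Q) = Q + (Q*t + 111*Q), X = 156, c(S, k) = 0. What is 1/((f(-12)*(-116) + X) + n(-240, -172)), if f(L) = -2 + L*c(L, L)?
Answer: 1/22404 ≈ 4.4635e-5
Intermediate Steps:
f(L) = -2 (f(L) = -2 + L*0 = -2 + 0 = -2)
n(t, Q) = 112*Q + Q*t (n(t, Q) = Q + (111*Q + Q*t) = 112*Q + Q*t)
1/((f(-12)*(-116) + X) + n(-240, -172)) = 1/((-2*(-116) + 156) - 172*(112 - 240)) = 1/((232 + 156) - 172*(-128)) = 1/(388 + 22016) = 1/22404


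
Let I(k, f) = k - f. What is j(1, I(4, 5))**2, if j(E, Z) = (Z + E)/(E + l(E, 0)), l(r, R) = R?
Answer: 0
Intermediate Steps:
j(E, Z) = (E + Z)/E (j(E, Z) = (Z + E)/(E + 0) = (E + Z)/E)
j(1, I(4, 5))**2 = ((1 + (4 - 1*5))/1)**2 = (1*(1 + (4 - 5)))**2 = (1*(1 - 1))**2 = (1*0)**2 = 0**2 = 0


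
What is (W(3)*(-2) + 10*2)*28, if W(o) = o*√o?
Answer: 560 - 168*√3 ≈ 269.02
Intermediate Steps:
W(o) = o^(3/2)
(W(3)*(-2) + 10*2)*28 = (3^(3/2)*(-2) + 10*2)*28 = ((3*√3)*(-2) + 20)*28 = (-6*√3 + 20)*28 = (20 - 6*√3)*28 = 560 - 168*√3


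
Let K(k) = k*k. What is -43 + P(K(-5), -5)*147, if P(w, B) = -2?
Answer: -337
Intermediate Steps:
K(k) = k²
-43 + P(K(-5), -5)*147 = -43 - 2*147 = -43 - 294 = -337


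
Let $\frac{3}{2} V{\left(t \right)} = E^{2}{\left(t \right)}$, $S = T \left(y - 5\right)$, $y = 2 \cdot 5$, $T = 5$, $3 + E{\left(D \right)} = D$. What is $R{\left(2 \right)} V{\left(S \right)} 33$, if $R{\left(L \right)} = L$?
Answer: $21296$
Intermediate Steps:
$E{\left(D \right)} = -3 + D$
$y = 10$
$S = 25$ ($S = 5 \left(10 - 5\right) = 5 \cdot 5 = 25$)
$V{\left(t \right)} = \frac{2 \left(-3 + t\right)^{2}}{3}$
$R{\left(2 \right)} V{\left(S \right)} 33 = 2 \frac{2 \left(-3 + 25\right)^{2}}{3} \cdot 33 = 2 \frac{2 \cdot 22^{2}}{3} \cdot 33 = 2 \cdot \frac{2}{3} \cdot 484 \cdot 33 = 2 \cdot \frac{968}{3} \cdot 33 = \frac{1936}{3} \cdot 33 = 21296$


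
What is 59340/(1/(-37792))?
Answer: -2242577280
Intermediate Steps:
59340/(1/(-37792)) = 59340/(-1/37792) = 59340*(-37792) = -2242577280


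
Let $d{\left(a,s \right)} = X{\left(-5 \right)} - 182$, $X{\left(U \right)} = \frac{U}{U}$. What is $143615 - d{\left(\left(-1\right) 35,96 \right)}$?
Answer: $143796$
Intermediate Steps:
$X{\left(U \right)} = 1$
$d{\left(a,s \right)} = -181$ ($d{\left(a,s \right)} = 1 - 182 = -181$)
$143615 - d{\left(\left(-1\right) 35,96 \right)} = 143615 - -181 = 143615 + 181 = 143796$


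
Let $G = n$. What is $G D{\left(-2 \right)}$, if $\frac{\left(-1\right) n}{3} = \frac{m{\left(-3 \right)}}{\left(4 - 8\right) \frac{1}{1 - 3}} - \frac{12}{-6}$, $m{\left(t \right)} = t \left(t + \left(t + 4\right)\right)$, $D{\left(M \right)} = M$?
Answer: $30$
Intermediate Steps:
$m{\left(t \right)} = t \left(4 + 2 t\right)$ ($m{\left(t \right)} = t \left(t + \left(4 + t\right)\right) = t \left(4 + 2 t\right)$)
$n = -15$ ($n = - 3 \left(\frac{2 \left(-3\right) \left(2 - 3\right)}{\left(4 - 8\right) \frac{1}{1 - 3}} - \frac{12}{-6}\right) = - 3 \left(\frac{2 \left(-3\right) \left(-1\right)}{\left(-4\right) \frac{1}{-2}} - -2\right) = - 3 \left(\frac{6}{\left(-4\right) \left(- \frac{1}{2}\right)} + 2\right) = - 3 \left(\frac{6}{2} + 2\right) = - 3 \left(6 \cdot \frac{1}{2} + 2\right) = - 3 \left(3 + 2\right) = \left(-3\right) 5 = -15$)
$G = -15$
$G D{\left(-2 \right)} = \left(-15\right) \left(-2\right) = 30$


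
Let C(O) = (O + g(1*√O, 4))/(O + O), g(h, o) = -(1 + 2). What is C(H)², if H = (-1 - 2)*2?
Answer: 9/16 ≈ 0.56250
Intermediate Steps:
g(h, o) = -3 (g(h, o) = -1*3 = -3)
H = -6 (H = -3*2 = -6)
C(O) = (-3 + O)/(2*O) (C(O) = (O - 3)/(O + O) = (-3 + O)/((2*O)) = (-3 + O)*(1/(2*O)) = (-3 + O)/(2*O))
C(H)² = ((½)*(-3 - 6)/(-6))² = ((½)*(-⅙)*(-9))² = (¾)² = 9/16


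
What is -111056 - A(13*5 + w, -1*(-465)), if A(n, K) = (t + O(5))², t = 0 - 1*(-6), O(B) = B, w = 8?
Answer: -111177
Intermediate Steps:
t = 6 (t = 0 + 6 = 6)
A(n, K) = 121 (A(n, K) = (6 + 5)² = 11² = 121)
-111056 - A(13*5 + w, -1*(-465)) = -111056 - 1*121 = -111056 - 121 = -111177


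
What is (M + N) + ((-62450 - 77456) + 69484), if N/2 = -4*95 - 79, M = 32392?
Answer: -38948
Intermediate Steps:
N = -918 (N = 2*(-4*95 - 79) = 2*(-380 - 79) = 2*(-459) = -918)
(M + N) + ((-62450 - 77456) + 69484) = (32392 - 918) + ((-62450 - 77456) + 69484) = 31474 + (-139906 + 69484) = 31474 - 70422 = -38948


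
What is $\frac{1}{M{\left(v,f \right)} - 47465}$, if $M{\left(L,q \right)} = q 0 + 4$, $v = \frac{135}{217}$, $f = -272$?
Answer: $- \frac{1}{47461} \approx -2.107 \cdot 10^{-5}$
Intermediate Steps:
$v = \frac{135}{217}$ ($v = 135 \cdot \frac{1}{217} = \frac{135}{217} \approx 0.62212$)
$M{\left(L,q \right)} = 4$ ($M{\left(L,q \right)} = 0 + 4 = 4$)
$\frac{1}{M{\left(v,f \right)} - 47465} = \frac{1}{4 - 47465} = \frac{1}{-47461} = - \frac{1}{47461}$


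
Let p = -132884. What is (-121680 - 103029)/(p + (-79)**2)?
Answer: 224709/126643 ≈ 1.7743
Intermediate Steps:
(-121680 - 103029)/(p + (-79)**2) = (-121680 - 103029)/(-132884 + (-79)**2) = -224709/(-132884 + 6241) = -224709/(-126643) = -224709*(-1/126643) = 224709/126643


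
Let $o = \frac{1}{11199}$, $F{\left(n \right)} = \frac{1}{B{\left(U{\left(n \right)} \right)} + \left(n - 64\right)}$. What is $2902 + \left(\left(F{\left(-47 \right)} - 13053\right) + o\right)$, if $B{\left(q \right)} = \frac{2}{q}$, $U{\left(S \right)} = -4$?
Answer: $- \frac{25350896102}{2497377} \approx -10151.0$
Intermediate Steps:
$F{\left(n \right)} = \frac{1}{- \frac{129}{2} + n}$ ($F{\left(n \right)} = \frac{1}{\frac{2}{-4} + \left(n - 64\right)} = \frac{1}{2 \left(- \frac{1}{4}\right) + \left(n - 64\right)} = \frac{1}{- \frac{1}{2} + \left(-64 + n\right)} = \frac{1}{- \frac{129}{2} + n}$)
$o = \frac{1}{11199} \approx 8.9294 \cdot 10^{-5}$
$2902 + \left(\left(F{\left(-47 \right)} - 13053\right) + o\right) = 2902 + \left(\left(\frac{2}{-129 + 2 \left(-47\right)} - 13053\right) + \frac{1}{11199}\right) = 2902 + \left(\left(\frac{2}{-129 - 94} - 13053\right) + \frac{1}{11199}\right) = 2902 + \left(\left(\frac{2}{-223} - 13053\right) + \frac{1}{11199}\right) = 2902 + \left(\left(2 \left(- \frac{1}{223}\right) - 13053\right) + \frac{1}{11199}\right) = 2902 + \left(\left(- \frac{2}{223} - 13053\right) + \frac{1}{11199}\right) = 2902 + \left(- \frac{2910821}{223} + \frac{1}{11199}\right) = 2902 - \frac{32598284156}{2497377} = - \frac{25350896102}{2497377}$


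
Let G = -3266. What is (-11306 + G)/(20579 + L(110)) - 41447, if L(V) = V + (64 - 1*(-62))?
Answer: -862733877/20815 ≈ -41448.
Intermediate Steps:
L(V) = 126 + V (L(V) = V + (64 + 62) = V + 126 = 126 + V)
(-11306 + G)/(20579 + L(110)) - 41447 = (-11306 - 3266)/(20579 + (126 + 110)) - 41447 = -14572/(20579 + 236) - 41447 = -14572/20815 - 41447 = -862733877/20815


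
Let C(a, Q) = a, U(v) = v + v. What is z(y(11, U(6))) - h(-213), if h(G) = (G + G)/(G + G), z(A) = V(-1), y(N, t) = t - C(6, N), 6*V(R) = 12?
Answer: 1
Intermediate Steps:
V(R) = 2 (V(R) = (1/6)*12 = 2)
U(v) = 2*v
y(N, t) = -6 + t (y(N, t) = t - 1*6 = t - 6 = -6 + t)
z(A) = 2
h(G) = 1 (h(G) = (2*G)/((2*G)) = (2*G)*(1/(2*G)) = 1)
z(y(11, U(6))) - h(-213) = 2 - 1*1 = 2 - 1 = 1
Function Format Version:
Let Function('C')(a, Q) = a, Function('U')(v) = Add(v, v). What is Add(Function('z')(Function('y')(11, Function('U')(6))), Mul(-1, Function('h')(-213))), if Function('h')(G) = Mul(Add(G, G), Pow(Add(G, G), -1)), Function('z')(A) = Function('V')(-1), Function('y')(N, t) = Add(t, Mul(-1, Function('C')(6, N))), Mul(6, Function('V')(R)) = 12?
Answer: 1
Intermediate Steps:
Function('V')(R) = 2 (Function('V')(R) = Mul(Rational(1, 6), 12) = 2)
Function('U')(v) = Mul(2, v)
Function('y')(N, t) = Add(-6, t) (Function('y')(N, t) = Add(t, Mul(-1, 6)) = Add(t, -6) = Add(-6, t))
Function('z')(A) = 2
Function('h')(G) = 1 (Function('h')(G) = Mul(Mul(2, G), Pow(Mul(2, G), -1)) = Mul(Mul(2, G), Mul(Rational(1, 2), Pow(G, -1))) = 1)
Add(Function('z')(Function('y')(11, Function('U')(6))), Mul(-1, Function('h')(-213))) = Add(2, Mul(-1, 1)) = Add(2, -1) = 1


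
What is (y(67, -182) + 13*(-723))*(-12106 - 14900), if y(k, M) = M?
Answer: 258744486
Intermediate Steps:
(y(67, -182) + 13*(-723))*(-12106 - 14900) = (-182 + 13*(-723))*(-12106 - 14900) = (-182 - 9399)*(-27006) = -9581*(-27006) = 258744486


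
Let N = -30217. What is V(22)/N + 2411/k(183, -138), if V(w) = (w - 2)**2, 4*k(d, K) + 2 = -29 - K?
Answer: 291369948/3233219 ≈ 90.118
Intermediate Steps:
k(d, K) = -31/4 - K/4 (k(d, K) = -1/2 + (-29 - K)/4 = -1/2 + (-29/4 - K/4) = -31/4 - K/4)
V(w) = (-2 + w)**2
V(22)/N + 2411/k(183, -138) = (-2 + 22)**2/(-30217) + 2411/(-31/4 - 1/4*(-138)) = 20**2*(-1/30217) + 2411/(-31/4 + 69/2) = 400*(-1/30217) + 2411/(107/4) = -400/30217 + 2411*(4/107) = -400/30217 + 9644/107 = 291369948/3233219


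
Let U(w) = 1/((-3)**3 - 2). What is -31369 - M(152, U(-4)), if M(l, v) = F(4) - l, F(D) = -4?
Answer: -31213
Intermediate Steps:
U(w) = -1/29 (U(w) = 1/(-27 - 2) = 1/(-29) = -1/29)
M(l, v) = -4 - l
-31369 - M(152, U(-4)) = -31369 - (-4 - 1*152) = -31369 - (-4 - 152) = -31369 - 1*(-156) = -31369 + 156 = -31213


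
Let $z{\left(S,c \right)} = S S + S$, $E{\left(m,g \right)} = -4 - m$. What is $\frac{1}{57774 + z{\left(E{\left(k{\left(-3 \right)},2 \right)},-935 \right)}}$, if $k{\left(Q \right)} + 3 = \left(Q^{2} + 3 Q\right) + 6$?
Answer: $\frac{1}{57816} \approx 1.7296 \cdot 10^{-5}$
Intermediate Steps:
$k{\left(Q \right)} = 3 + Q^{2} + 3 Q$ ($k{\left(Q \right)} = -3 + \left(\left(Q^{2} + 3 Q\right) + 6\right) = -3 + \left(6 + Q^{2} + 3 Q\right) = 3 + Q^{2} + 3 Q$)
$z{\left(S,c \right)} = S + S^{2}$ ($z{\left(S,c \right)} = S^{2} + S = S + S^{2}$)
$\frac{1}{57774 + z{\left(E{\left(k{\left(-3 \right)},2 \right)},-935 \right)}} = \frac{1}{57774 + \left(-4 - \left(3 + \left(-3\right)^{2} + 3 \left(-3\right)\right)\right) \left(1 - \left(16 - 9\right)\right)} = \frac{1}{57774 + \left(-4 - \left(3 + 9 - 9\right)\right) \left(1 - 7\right)} = \frac{1}{57774 + \left(-4 - 3\right) \left(1 - 7\right)} = \frac{1}{57774 - 7 \left(1 - 7\right)} = \frac{1}{57774 - -42} = \frac{1}{57774 + 42} = \frac{1}{57816}$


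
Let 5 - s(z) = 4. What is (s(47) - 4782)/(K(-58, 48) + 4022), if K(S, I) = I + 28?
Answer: -7/6 ≈ -1.1667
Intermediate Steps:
K(S, I) = 28 + I
s(z) = 1 (s(z) = 5 - 1*4 = 5 - 4 = 1)
(s(47) - 4782)/(K(-58, 48) + 4022) = (1 - 4782)/((28 + 48) + 4022) = -4781/(76 + 4022) = -4781/4098 = -4781*1/4098 = -7/6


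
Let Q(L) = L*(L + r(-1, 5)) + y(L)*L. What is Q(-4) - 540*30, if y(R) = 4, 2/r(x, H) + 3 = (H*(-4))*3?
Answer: -1020592/63 ≈ -16200.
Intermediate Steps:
r(x, H) = 2/(-3 - 12*H) (r(x, H) = 2/(-3 + (H*(-4))*3) = 2/(-3 - 4*H*3) = 2/(-3 - 12*H))
Q(L) = 4*L + L*(-2/63 + L) (Q(L) = L*(L - 2/(3 + 12*5)) + 4*L = L*(L - 2/(3 + 60)) + 4*L = L*(L - 2/63) + 4*L = L*(-2/63 + L) + 4*L = 4*L + L*(-2/63 + L))
Q(-4) - 540*30 = (1/63)*(-4)*(250 + 63*(-4)) - 540*30 = (1/63)*(-4)*(250 - 252) - 135*120 = (1/63)*(-4)*(-2) - 16200 = 8/63 - 16200 = -1020592/63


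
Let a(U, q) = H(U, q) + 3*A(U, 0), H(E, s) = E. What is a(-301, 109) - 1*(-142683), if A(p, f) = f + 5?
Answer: 142397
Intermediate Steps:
A(p, f) = 5 + f
a(U, q) = 15 + U (a(U, q) = U + 3*(5 + 0) = U + 3*5 = U + 15 = 15 + U)
a(-301, 109) - 1*(-142683) = (15 - 301) - 1*(-142683) = -286 + 142683 = 142397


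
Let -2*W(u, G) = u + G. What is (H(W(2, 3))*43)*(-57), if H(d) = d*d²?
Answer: 306375/8 ≈ 38297.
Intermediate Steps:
W(u, G) = -G/2 - u/2 (W(u, G) = -(u + G)/2 = -(G + u)/2 = -G/2 - u/2)
H(d) = d³
(H(W(2, 3))*43)*(-57) = ((-½*3 - ½*2)³*43)*(-57) = ((-3/2 - 1)³*43)*(-57) = ((-5/2)³*43)*(-57) = -125/8*43*(-57) = -5375/8*(-57) = 306375/8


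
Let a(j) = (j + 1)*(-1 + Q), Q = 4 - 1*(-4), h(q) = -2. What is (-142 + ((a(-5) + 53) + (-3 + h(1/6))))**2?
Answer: 14884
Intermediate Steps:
Q = 8 (Q = 4 + 4 = 8)
a(j) = 7 + 7*j (a(j) = (j + 1)*(-1 + 8) = (1 + j)*7 = 7 + 7*j)
(-142 + ((a(-5) + 53) + (-3 + h(1/6))))**2 = (-142 + (((7 + 7*(-5)) + 53) + (-3 - 2)))**2 = (-142 + (((7 - 35) + 53) - 5))**2 = (-142 + ((-28 + 53) - 5))**2 = (-142 + (25 - 5))**2 = (-142 + 20)**2 = (-122)**2 = 14884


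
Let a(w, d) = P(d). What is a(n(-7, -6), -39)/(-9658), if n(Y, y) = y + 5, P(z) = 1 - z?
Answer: -20/4829 ≈ -0.0041416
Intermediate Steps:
n(Y, y) = 5 + y
a(w, d) = 1 - d
a(n(-7, -6), -39)/(-9658) = (1 - 1*(-39))/(-9658) = (1 + 39)*(-1/9658) = 40*(-1/9658) = -20/4829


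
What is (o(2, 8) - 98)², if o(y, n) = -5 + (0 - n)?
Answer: 12321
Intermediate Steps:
o(y, n) = -5 - n
(o(2, 8) - 98)² = ((-5 - 1*8) - 98)² = ((-5 - 8) - 98)² = (-13 - 98)² = (-111)² = 12321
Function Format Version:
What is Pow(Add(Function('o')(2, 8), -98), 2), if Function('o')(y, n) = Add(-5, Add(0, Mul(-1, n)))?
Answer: 12321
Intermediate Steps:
Function('o')(y, n) = Add(-5, Mul(-1, n))
Pow(Add(Function('o')(2, 8), -98), 2) = Pow(Add(Add(-5, Mul(-1, 8)), -98), 2) = Pow(Add(Add(-5, -8), -98), 2) = Pow(Add(-13, -98), 2) = Pow(-111, 2) = 12321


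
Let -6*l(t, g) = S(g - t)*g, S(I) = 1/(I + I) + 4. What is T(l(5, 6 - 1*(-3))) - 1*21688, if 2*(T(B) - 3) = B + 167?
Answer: -691347/32 ≈ -21605.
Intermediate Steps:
S(I) = 4 + 1/(2*I) (S(I) = 1/(2*I) + 4 = 4 + 1/(2*I))
l(t, g) = -g*(4 + 1/(2*(g - t)))/6 (l(t, g) = -(4 + 1/(2*(g - t)))*g/6 = -g*(4 + 1/(2*(g - t)))/6)
T(B) = 173/2 + B/2 (T(B) = 3 + (B + 167)/2 = 3 + (167 + B)/2 = 3 + (167/2 + B/2) = 173/2 + B/2)
T(l(5, 6 - 1*(-3))) - 1*21688 = (173/2 + ((6 - 1*(-3))*(1 - 8*5 + 8*(6 - 1*(-3)))/(12*(5 - (6 - 1*(-3)))))/2) - 1*21688 = (173/2 + ((6 + 3)*(1 - 40 + 8*(6 + 3))/(12*(5 - (6 + 3))))/2) - 21688 = (173/2 + ((1/12)*9*(1 - 40 + 8*9)/(5 - 1*9))/2) - 21688 = (173/2 + ((1/12)*9*(1 - 40 + 72)/(5 - 9))/2) - 21688 = (173/2 + ((1/12)*9*33/(-4))/2) - 21688 = (173/2 + ((1/12)*9*(-¼)*33)/2) - 21688 = (173/2 + (½)*(-99/16)) - 21688 = (173/2 - 99/32) - 21688 = 2669/32 - 21688 = -691347/32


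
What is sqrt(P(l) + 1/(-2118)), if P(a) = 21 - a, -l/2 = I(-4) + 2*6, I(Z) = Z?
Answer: sqrt(165977070)/2118 ≈ 6.0827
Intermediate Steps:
l = -16 (l = -2*(-4 + 2*6) = -2*(-4 + 12) = -2*8 = -16)
sqrt(P(l) + 1/(-2118)) = sqrt((21 - 1*(-16)) + 1/(-2118)) = sqrt((21 + 16) - 1/2118) = sqrt(37 - 1/2118) = sqrt(78365/2118) = sqrt(165977070)/2118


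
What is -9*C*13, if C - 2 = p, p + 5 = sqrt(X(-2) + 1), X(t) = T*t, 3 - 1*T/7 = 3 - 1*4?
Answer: 351 - 117*I*sqrt(55) ≈ 351.0 - 867.7*I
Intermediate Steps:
T = 28 (T = 21 - 7*(3 - 1*4) = 21 - 7*(3 - 4) = 21 - 7*(-1) = 21 + 7 = 28)
X(t) = 28*t
p = -5 + I*sqrt(55) (p = -5 + sqrt(28*(-2) + 1) = -5 + sqrt(-56 + 1) = -5 + sqrt(-55) = -5 + I*sqrt(55) ≈ -5.0 + 7.4162*I)
C = -3 + I*sqrt(55) (C = 2 + (-5 + I*sqrt(55)) = -3 + I*sqrt(55) ≈ -3.0 + 7.4162*I)
-9*C*13 = -9*(-3 + I*sqrt(55))*13 = (27 - 9*I*sqrt(55))*13 = 351 - 117*I*sqrt(55)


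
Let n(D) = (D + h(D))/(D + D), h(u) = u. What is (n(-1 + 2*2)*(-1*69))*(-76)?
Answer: 5244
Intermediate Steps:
n(D) = 1 (n(D) = (D + D)/(D + D) = (2*D)/((2*D)) = (2*D)*(1/(2*D)) = 1)
(n(-1 + 2*2)*(-1*69))*(-76) = (1*(-1*69))*(-76) = (1*(-69))*(-76) = -69*(-76) = 5244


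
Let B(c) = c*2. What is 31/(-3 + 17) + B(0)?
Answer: 31/14 ≈ 2.2143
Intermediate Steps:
B(c) = 2*c
31/(-3 + 17) + B(0) = 31/(-3 + 17) + 2*0 = 31/14 + 0 = 31/14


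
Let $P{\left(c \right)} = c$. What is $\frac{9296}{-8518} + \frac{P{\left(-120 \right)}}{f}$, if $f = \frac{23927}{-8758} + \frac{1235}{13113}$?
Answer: $\frac{57286235975912}{1290215586839} \approx 44.401$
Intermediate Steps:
$f = - \frac{302938621}{114843654}$ ($f = 23927 \left(- \frac{1}{8758}\right) + 1235 \cdot \frac{1}{13113} = - \frac{23927}{8758} + \frac{1235}{13113} = - \frac{302938621}{114843654} \approx -2.6378$)
$\frac{9296}{-8518} + \frac{P{\left(-120 \right)}}{f} = \frac{9296}{-8518} - \frac{120}{- \frac{302938621}{114843654}} = 9296 \left(- \frac{1}{8518}\right) - - \frac{13781238480}{302938621} = - \frac{4648}{4259} + \frac{13781238480}{302938621} = \frac{57286235975912}{1290215586839}$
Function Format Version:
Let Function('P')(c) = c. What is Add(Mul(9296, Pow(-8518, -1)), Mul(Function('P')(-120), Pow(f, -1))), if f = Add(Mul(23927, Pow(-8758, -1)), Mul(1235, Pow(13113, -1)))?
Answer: Rational(57286235975912, 1290215586839) ≈ 44.401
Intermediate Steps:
f = Rational(-302938621, 114843654) (f = Add(Mul(23927, Rational(-1, 8758)), Mul(1235, Rational(1, 13113))) = Add(Rational(-23927, 8758), Rational(1235, 13113)) = Rational(-302938621, 114843654) ≈ -2.6378)
Add(Mul(9296, Pow(-8518, -1)), Mul(Function('P')(-120), Pow(f, -1))) = Add(Mul(9296, Pow(-8518, -1)), Mul(-120, Pow(Rational(-302938621, 114843654), -1))) = Add(Mul(9296, Rational(-1, 8518)), Mul(-120, Rational(-114843654, 302938621))) = Add(Rational(-4648, 4259), Rational(13781238480, 302938621)) = Rational(57286235975912, 1290215586839)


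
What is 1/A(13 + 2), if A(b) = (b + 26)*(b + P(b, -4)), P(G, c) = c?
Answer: 1/451 ≈ 0.0022173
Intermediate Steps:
A(b) = (-4 + b)*(26 + b) (A(b) = (b + 26)*(b - 4) = (26 + b)*(-4 + b) = (-4 + b)*(26 + b))
1/A(13 + 2) = 1/(-104 + (13 + 2)² + 22*(13 + 2)) = 1/(-104 + 15² + 22*15) = 1/(-104 + 225 + 330) = 1/451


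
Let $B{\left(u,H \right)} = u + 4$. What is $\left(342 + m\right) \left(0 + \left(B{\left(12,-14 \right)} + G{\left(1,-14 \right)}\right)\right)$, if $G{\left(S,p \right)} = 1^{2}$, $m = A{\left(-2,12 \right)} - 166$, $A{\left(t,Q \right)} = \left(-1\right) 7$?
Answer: $2873$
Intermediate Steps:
$A{\left(t,Q \right)} = -7$
$m = -173$ ($m = -7 - 166 = -173$)
$B{\left(u,H \right)} = 4 + u$
$G{\left(S,p \right)} = 1$
$\left(342 + m\right) \left(0 + \left(B{\left(12,-14 \right)} + G{\left(1,-14 \right)}\right)\right) = \left(342 - 173\right) \left(0 + \left(\left(4 + 12\right) + 1\right)\right) = 169 \left(0 + \left(16 + 1\right)\right) = 169 \left(0 + 17\right) = 169 \cdot 17 = 2873$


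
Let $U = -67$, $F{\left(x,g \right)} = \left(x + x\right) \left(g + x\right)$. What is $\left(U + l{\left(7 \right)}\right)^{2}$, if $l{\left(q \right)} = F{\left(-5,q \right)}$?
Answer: $7569$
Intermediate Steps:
$F{\left(x,g \right)} = 2 x \left(g + x\right)$
$l{\left(q \right)} = 50 - 10 q$ ($l{\left(q \right)} = 2 \left(-5\right) \left(q - 5\right) = 2 \left(-5\right) \left(-5 + q\right) = 50 - 10 q$)
$\left(U + l{\left(7 \right)}\right)^{2} = \left(-67 + \left(50 - 70\right)\right)^{2} = \left(-67 - 20\right)^{2} = \left(-87\right)^{2} = 7569$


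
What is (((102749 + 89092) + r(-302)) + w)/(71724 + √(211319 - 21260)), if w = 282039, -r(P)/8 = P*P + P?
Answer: -6056757088/1714714039 + 253336*√190059/5144142117 ≈ -3.5108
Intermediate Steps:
r(P) = -8*P - 8*P² (r(P) = -8*(P*P + P) = -8*(P² + P) = -8*(P + P²) = -8*P - 8*P²)
(((102749 + 89092) + r(-302)) + w)/(71724 + √(211319 - 21260)) = (((102749 + 89092) - 8*(-302)*(1 - 302)) + 282039)/(71724 + √(211319 - 21260)) = ((191841 - 8*(-302)*(-301)) + 282039)/(71724 + √190059) = ((191841 - 727216) + 282039)/(71724 + √190059) = (-535375 + 282039)/(71724 + √190059) = -253336/(71724 + √190059)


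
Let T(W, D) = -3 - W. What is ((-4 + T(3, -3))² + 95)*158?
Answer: 30810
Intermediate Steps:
((-4 + T(3, -3))² + 95)*158 = ((-4 + (-3 - 1*3))² + 95)*158 = ((-4 + (-3 - 3))² + 95)*158 = ((-4 - 6)² + 95)*158 = ((-10)² + 95)*158 = (100 + 95)*158 = 195*158 = 30810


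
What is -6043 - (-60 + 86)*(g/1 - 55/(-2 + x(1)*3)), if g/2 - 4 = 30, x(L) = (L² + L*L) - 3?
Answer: -8097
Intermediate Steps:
x(L) = -3 + 2*L² (x(L) = (L² + L²) - 3 = 2*L² - 3 = -3 + 2*L²)
g = 68 (g = 8 + 2*30 = 8 + 60 = 68)
-6043 - (-60 + 86)*(g/1 - 55/(-2 + x(1)*3)) = -6043 - (-60 + 86)*(68/1 - 55/(-2 + (-3 + 2*1²)*3)) = -6043 - 26*(68*1 - 55/(-2 + (-3 + 2*1)*3)) = -6043 - 26*(68 - 55/(-2 + (-3 + 2)*3)) = -6043 - 26*(68 - 55/(-2 - 1*3)) = -6043 - 26*(68 - 55/(-2 - 3)) = -6043 - 26*(68 - 55/(-5)) = -6043 - 26*(68 - 55*(-⅕)) = -6043 - 26*(68 + 11) = -6043 - 26*79 = -6043 - 1*2054 = -6043 - 2054 = -8097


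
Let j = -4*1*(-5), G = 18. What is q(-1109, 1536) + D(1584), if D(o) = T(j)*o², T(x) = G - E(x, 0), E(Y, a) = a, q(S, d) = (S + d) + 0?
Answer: 45163435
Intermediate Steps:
q(S, d) = S + d
j = 20 (j = -4*(-5) = 20)
T(x) = 18 (T(x) = 18 - 1*0 = 18 + 0 = 18)
D(o) = 18*o²
q(-1109, 1536) + D(1584) = (-1109 + 1536) + 18*1584² = 427 + 18*2509056 = 427 + 45163008 = 45163435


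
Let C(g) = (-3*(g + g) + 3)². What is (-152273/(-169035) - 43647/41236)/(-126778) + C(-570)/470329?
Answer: 10354064953343389462513/415622282288233764120 ≈ 24.912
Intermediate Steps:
C(g) = (3 - 6*g)² (C(g) = (-6*g + 3)² = (3 - 6*g)²)
(-152273/(-169035) - 43647/41236)/(-126778) + C(-570)/470329 = (-152273/(-169035) - 43647/41236)/(-126778) + (9*(-1 + 2*(-570))²)/470329 = (-152273*(-1/169035) - 43647*1/41236)*(-1/126778) + (9*(-1 - 1140)²)*(1/470329) = (152273/169035 - 43647/41236)*(-1/126778) + (9*(-1141)²)*(1/470329) = -1098741217/6970327260*(-1/126778) + (9*1301881)*(1/470329) = 1098741217/883684149368280 + 11716929*(1/470329) = 1098741217/883684149368280 + 11716929/470329 = 10354064953343389462513/415622282288233764120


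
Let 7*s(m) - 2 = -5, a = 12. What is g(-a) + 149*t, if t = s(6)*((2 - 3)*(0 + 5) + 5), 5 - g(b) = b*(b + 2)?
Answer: -115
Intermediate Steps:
s(m) = -3/7 (s(m) = 2/7 + (1/7)*(-5) = 2/7 - 5/7 = -3/7)
g(b) = 5 - b*(2 + b) (g(b) = 5 - b*(b + 2) = 5 - b*(2 + b))
t = 0 (t = -3*((2 - 3)*(0 + 5) + 5)/7 = -3*(-1*5 + 5)/7 = -3*(-5 + 5)/7 = -3/7*0 = 0)
g(-a) + 149*t = (5 - (-1*12)**2 - (-2)*12) + 149*0 = (5 - 1*(-12)**2 - 2*(-12)) + 0 = (5 - 1*144 + 24) + 0 = (5 - 144 + 24) + 0 = -115 + 0 = -115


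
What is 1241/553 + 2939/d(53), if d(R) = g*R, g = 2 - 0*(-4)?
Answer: 1756813/58618 ≈ 29.971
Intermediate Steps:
g = 2 (g = 2 - 1*0 = 2 + 0 = 2)
d(R) = 2*R
1241/553 + 2939/d(53) = 1241/553 + 2939/((2*53)) = 1241*(1/553) + 2939/106 = 1241/553 + 2939*(1/106) = 1241/553 + 2939/106 = 1756813/58618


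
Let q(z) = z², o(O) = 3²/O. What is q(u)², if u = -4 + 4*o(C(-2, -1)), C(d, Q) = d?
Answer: 234256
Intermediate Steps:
o(O) = 9/O
u = -22 (u = -4 + 4*(9/(-2)) = -4 + 4*(9*(-½)) = -4 + 4*(-9/2) = -4 - 18 = -22)
q(u)² = ((-22)²)² = 484² = 234256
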